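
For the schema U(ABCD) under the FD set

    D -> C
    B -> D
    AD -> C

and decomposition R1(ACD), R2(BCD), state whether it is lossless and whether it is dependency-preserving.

Lossless test: (CD)⁺ = {CD}, which is a superkey of neither fragment — lossy.
Dependency preservation: every FD's attributes lie within a single fragment, so each can be enforced locally — preserved.

lossy but dependency-preserving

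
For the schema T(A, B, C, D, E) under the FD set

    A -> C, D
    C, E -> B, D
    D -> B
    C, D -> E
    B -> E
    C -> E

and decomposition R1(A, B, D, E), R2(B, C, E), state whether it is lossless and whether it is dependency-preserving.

lossy and not dependency-preserving

Lossless test: (B, E)⁺ = {B, E}, which is a superkey of neither fragment — lossy.
Dependency preservation: the restricted closure of {A} across the fragments never reaches {C, D}, so A → C, D cannot be enforced without a join — not preserved.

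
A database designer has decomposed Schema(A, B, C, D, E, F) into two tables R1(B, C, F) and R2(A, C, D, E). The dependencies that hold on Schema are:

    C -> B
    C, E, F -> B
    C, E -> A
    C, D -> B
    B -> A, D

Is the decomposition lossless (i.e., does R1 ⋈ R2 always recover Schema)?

No

Common attributes: R1 ∩ R2 = {C}.
Closure of {C}: C → B applies, adding B; B → A, D applies, adding A, D. So (C)⁺ = {A, B, C, D}.
The closure contains neither all of R1 = {B, C, F} nor all of R2 = {A, C, D, E}, so the common attributes are not a superkey of either fragment. The join is lossy.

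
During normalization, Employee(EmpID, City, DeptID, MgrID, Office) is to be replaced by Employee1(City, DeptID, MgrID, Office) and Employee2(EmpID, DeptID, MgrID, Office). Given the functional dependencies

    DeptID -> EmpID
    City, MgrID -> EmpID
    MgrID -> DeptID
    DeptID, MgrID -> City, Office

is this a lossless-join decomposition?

Common attributes: Employee1 ∩ Employee2 = {DeptID, MgrID, Office}.
Closure of {DeptID, MgrID, Office}: DeptID → EmpID applies, adding EmpID; DeptID, MgrID → City, Office applies, adding City. So (DeptID, MgrID, Office)⁺ = {EmpID, City, DeptID, MgrID, Office}.
This closure contains every attribute of Employee1, so Employee1 ∩ Employee2 → Employee1. The join is lossless.

Yes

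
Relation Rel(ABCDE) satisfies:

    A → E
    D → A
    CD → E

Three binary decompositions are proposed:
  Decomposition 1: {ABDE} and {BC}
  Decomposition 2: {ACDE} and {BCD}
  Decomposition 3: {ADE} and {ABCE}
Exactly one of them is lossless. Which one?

Decomposition 2

Decomposition 1: common = {B}, closure = {B} → lossy.
Decomposition 2: common = {CD}, closure = {ACDE} → lossless.
Decomposition 3: common = {AE}, closure = {AE} → lossy.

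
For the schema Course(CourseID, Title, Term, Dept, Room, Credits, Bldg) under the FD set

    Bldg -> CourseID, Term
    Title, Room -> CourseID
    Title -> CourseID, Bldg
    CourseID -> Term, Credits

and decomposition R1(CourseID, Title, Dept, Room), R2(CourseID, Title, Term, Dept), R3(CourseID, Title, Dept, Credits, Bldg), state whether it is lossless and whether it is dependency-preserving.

Lossless test (chase): Rows 1 and 2 agree on Title; apply Title→CourseID, Bldg and equate their CourseID, Bldg entries. Rows 1 and 3 agree on Title; apply Title→CourseID, Bldg and equate their CourseID, Bldg entries. Rows 1 and 2 agree on CourseID; apply CourseID→Term, Credits and equate their Term, Credits entries. Rows 1 and 3 agree on CourseID; apply CourseID→Term, Credits and equate their Term, Credits entries. Row 1 is now all distinguished symbols — the join is lossless.
Dependency preservation: Bldg → CourseID, Term; CourseID → Term, Credits are not contained in any single fragment, but the restricted closure of each left-hand side across the fragments still reaches the right-hand side; the remaining FDs each lie inside some fragment. All dependencies are preserved.

lossless and dependency-preserving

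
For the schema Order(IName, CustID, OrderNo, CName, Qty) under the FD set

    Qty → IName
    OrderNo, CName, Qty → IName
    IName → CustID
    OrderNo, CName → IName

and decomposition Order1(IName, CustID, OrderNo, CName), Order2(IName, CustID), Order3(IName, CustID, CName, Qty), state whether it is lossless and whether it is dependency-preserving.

Lossless test (chase): applying each FD to every pair of rows produces no changes in the tableau, so no row becomes fully distinguished — the join is lossy.
Dependency preservation: OrderNo, CName, Qty → IName is not contained in any single fragment, but the restricted closure of its left-hand side across the fragments still reaches the right-hand side; the remaining FDs each lie inside some fragment. All dependencies are preserved.

lossy but dependency-preserving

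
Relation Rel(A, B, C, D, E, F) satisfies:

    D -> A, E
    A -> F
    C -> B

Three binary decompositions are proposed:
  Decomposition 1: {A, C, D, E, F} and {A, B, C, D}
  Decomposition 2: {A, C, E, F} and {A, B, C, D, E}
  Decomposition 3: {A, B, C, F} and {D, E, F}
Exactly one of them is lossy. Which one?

Decomposition 1: common = {A, C, D}, closure = {A, B, C, D, E, F} → lossless.
Decomposition 2: common = {A, C, E}, closure = {A, B, C, E, F} → lossless.
Decomposition 3: common = {F}, closure = {F} → lossy.

Decomposition 3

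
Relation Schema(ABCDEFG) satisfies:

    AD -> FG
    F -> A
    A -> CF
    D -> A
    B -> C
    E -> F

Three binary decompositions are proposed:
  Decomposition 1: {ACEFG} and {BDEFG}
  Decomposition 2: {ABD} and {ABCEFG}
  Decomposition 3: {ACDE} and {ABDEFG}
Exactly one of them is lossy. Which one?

Decomposition 2

Decomposition 1: common = {EFG}, closure = {ACEFG} → lossless.
Decomposition 2: common = {AB}, closure = {ABCF} → lossy.
Decomposition 3: common = {ADE}, closure = {ACDEFG} → lossless.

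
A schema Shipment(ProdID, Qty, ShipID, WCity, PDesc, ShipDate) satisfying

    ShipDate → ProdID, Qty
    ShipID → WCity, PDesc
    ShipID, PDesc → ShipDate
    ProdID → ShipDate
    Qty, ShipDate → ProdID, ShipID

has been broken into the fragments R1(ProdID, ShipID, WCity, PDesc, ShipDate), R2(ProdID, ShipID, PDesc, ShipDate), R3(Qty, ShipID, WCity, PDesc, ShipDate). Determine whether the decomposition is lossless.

Chase test. Columns are ProdID, Qty, ShipID, WCity, PDesc, ShipDate; row i has aⱼ where attribute j ∈ Ri, else bᵢⱼ.
Initial tableau (one row per fragment):
  row 1: a1 b12 a3 a4 a5 a6
  row 2: a1 b22 a3 b24 a5 a6
  row 3: b31 a2 a3 a4 a5 a6
Rows 1 and 2 agree on ShipDate; apply ShipDate→ProdID, Qty and equate their ProdID, Qty entries.
Rows 1 and 3 agree on ShipDate; apply ShipDate→ProdID, Qty and equate their ProdID, Qty entries.
Rows 1 and 2 agree on ShipID; apply ShipID→WCity, PDesc and equate their WCity, PDesc entries.
Row 1 is now all distinguished symbols — the join is lossless.

Yes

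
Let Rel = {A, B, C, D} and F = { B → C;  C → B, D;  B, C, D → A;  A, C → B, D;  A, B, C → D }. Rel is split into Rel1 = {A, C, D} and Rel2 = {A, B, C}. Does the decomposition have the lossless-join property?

Common attributes: Rel1 ∩ Rel2 = {A, C}.
Closure of {A, C}: C → B, D applies, adding B, D. So (A, C)⁺ = {A, B, C, D}.
This closure contains every attribute of Rel1, so Rel1 ∩ Rel2 → Rel1. The join is lossless.

Yes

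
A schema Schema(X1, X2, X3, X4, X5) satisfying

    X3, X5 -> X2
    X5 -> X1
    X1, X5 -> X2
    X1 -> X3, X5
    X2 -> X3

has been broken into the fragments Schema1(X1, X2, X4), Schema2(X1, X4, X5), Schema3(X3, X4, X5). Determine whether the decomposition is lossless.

Chase test. Columns are X1, X2, X3, X4, X5; row i has aⱼ where attribute j ∈ Schemai, else bᵢⱼ.
Initial tableau (one row per fragment):
  row 1: a1 a2 b13 a4 b15
  row 2: a1 b22 b23 a4 a5
  row 3: b31 b32 a3 a4 a5
Rows 2 and 3 agree on X5; apply X5→X1 and equate their X1 entries.
Rows 2 and 3 agree on X1, X5; apply X1, X5→X2 and equate their X2 entries.
Rows 1 and 2 agree on X1; apply X1→X3, X5 and equate their X3, X5 entries.
Rows 1 and 3 agree on X1; apply X1→X3, X5 and equate their X3, X5 entries.
Rows 1 and 2 agree on X3, X5; apply X3, X5→X2 and equate their X2 entries.
Row 1 is now all distinguished symbols — the join is lossless.

Yes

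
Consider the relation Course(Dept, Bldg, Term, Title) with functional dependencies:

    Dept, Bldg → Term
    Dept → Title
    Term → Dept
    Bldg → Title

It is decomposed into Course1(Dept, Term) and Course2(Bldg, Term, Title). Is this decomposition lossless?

Yes

Common attributes: Course1 ∩ Course2 = {Term}.
Closure of {Term}: Term → Dept applies, adding Dept; Dept → Title applies, adding Title. So (Term)⁺ = {Dept, Term, Title}.
This closure contains every attribute of Course1, so Course1 ∩ Course2 → Course1. The join is lossless.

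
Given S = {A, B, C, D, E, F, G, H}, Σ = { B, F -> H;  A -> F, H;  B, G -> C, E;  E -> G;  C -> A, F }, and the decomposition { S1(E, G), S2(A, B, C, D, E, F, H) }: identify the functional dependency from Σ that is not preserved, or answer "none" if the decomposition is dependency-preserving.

B, G -> C, E

Check B, G → C, E: no single fragment contains all of {B, C, E, G}, and the restricted closure of {B, G} across the fragments never reaches {C, E}.
B, F → H is preserved.
A → F, H is preserved.
E → G is preserved.
C → A, F is preserved.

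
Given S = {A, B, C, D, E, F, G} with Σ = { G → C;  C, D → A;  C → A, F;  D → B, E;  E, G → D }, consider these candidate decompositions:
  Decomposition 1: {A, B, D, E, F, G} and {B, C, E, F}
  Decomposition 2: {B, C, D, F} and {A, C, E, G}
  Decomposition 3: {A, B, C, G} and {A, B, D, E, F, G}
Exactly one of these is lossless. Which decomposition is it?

Decomposition 1: common = {B, E, F}, closure = {B, E, F} → lossy.
Decomposition 2: common = {C}, closure = {A, C, F} → lossy.
Decomposition 3: common = {A, B, G}, closure = {A, B, C, F, G} → lossless.

Decomposition 3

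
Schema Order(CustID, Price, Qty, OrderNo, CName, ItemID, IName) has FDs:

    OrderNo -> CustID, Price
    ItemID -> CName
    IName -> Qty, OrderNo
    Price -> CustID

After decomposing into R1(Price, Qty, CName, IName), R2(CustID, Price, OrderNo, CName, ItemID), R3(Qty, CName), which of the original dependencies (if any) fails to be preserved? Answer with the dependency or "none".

IName -> Qty, OrderNo

Check IName → Qty, OrderNo: no single fragment contains all of {Qty, OrderNo, IName}, and the restricted closure of {IName} across the fragments never reaches {Qty, OrderNo}.
OrderNo → CustID, Price is preserved.
ItemID → CName is preserved.
Price → CustID is preserved.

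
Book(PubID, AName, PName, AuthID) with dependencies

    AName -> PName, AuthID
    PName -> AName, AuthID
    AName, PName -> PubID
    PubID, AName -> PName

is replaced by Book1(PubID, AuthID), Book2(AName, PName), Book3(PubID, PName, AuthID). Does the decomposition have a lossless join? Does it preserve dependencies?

Lossless test (chase): Rows 2 and 3 agree on PName; apply PName→AName, AuthID and equate their AName, AuthID entries. Rows 2 and 3 agree on AName, PName; apply AName, PName→PubID and equate their PubID entries. Row 2 is now all distinguished symbols — the join is lossless.
Dependency preservation: AName → PName, AuthID; PName → AName, AuthID; AName, PName → PubID; PubID, AName → PName are not contained in any single fragment, but the restricted closure of each left-hand side across the fragments still reaches the right-hand side; the remaining FDs each lie inside some fragment. All dependencies are preserved.

lossless and dependency-preserving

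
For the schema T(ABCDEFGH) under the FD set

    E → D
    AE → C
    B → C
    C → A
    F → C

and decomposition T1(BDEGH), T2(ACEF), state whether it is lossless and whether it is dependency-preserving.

Lossless test: (E)⁺ = {DE}, which is a superkey of neither fragment — lossy.
Dependency preservation: the restricted closure of {B} across the fragments never reaches {C}, so B → C cannot be enforced without a join — not preserved.

lossy and not dependency-preserving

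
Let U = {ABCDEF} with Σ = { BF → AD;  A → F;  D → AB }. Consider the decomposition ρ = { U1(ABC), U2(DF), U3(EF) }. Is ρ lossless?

Chase test. Columns are ABCDEF; row i has aⱼ where attribute j ∈ Ui, else bᵢⱼ.
Initial tableau (one row per fragment):
  row 1: a1 a2 a3 b14 b15 b16
  row 2: b21 b22 b23 a4 b25 a6
  row 3: b31 b32 b33 b34 a5 a6
No row becomes fully distinguished — the join is lossy.

No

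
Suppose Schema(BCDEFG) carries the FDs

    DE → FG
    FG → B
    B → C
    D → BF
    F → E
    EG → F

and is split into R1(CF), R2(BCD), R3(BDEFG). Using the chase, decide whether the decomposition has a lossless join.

Yes

Chase test. Columns are BCDEFG; row i has aⱼ where attribute j ∈ Ri, else bᵢⱼ.
Initial tableau (one row per fragment):
  row 1: b11 a2 b13 b14 a5 b16
  row 2: a1 a2 a3 b24 b25 b26
  row 3: a1 b32 a3 a4 a5 a6
Rows 2 and 3 agree on B; apply B→C and equate their C entries.
Rows 2 and 3 agree on D; apply D→BF and equate their BF entries.
Rows 1 and 2 agree on F; apply F→E and equate their E entries.
Rows 1 and 3 agree on F; apply F→E and equate their E entries.
Rows 2 and 3 agree on DE; apply DE→FG and equate their FG entries.
Row 2 is now all distinguished symbols — the join is lossless.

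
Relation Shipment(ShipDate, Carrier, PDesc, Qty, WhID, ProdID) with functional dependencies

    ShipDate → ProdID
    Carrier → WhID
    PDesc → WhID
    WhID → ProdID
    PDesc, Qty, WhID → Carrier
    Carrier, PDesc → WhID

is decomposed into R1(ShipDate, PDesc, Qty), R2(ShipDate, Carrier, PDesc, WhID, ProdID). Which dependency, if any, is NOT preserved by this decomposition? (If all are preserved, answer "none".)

PDesc, Qty, WhID → Carrier

Check PDesc, Qty, WhID → Carrier: no single fragment contains all of {Carrier, PDesc, Qty, WhID}, and the restricted closure of {PDesc, Qty, WhID} across the fragments never reaches {Carrier}.
ShipDate → ProdID is preserved.
Carrier → WhID is preserved.
PDesc → WhID is preserved.
WhID → ProdID is preserved.
Carrier, PDesc → WhID is preserved.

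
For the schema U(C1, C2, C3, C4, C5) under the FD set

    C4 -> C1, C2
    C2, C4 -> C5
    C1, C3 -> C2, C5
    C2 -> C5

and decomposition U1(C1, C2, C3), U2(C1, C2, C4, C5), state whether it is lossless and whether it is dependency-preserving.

Lossless test: (C1, C2)⁺ = {C1, C2, C5}, which is a superkey of neither fragment — lossy.
Dependency preservation: C1, C3 → C2, C5 is not contained in any single fragment, but the restricted closure of its left-hand side across the fragments still reaches the right-hand side; the remaining FDs each lie inside some fragment. All dependencies are preserved.

lossy but dependency-preserving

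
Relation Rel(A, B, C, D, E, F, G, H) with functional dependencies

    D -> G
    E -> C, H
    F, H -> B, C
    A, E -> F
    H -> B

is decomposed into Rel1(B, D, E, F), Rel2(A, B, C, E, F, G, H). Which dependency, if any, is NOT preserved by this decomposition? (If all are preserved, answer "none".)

D -> G

Check D → G: no single fragment contains all of {D, G}, and the restricted closure of {D} across the fragments never reaches {G}.
E → C, H is preserved.
F, H → B, C is preserved.
A, E → F is preserved.
H → B is preserved.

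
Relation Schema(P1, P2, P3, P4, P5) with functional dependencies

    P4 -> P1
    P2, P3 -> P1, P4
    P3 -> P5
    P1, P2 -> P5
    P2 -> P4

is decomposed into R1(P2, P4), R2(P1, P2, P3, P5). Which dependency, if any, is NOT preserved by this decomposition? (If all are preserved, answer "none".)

P4 -> P1

Check P4 → P1: no single fragment contains all of {P1, P4}, and the restricted closure of {P4} across the fragments never reaches {P1}.
P2, P3 → P1, P4 is preserved.
P3 → P5 is preserved.
P1, P2 → P5 is preserved.
P2 → P4 is preserved.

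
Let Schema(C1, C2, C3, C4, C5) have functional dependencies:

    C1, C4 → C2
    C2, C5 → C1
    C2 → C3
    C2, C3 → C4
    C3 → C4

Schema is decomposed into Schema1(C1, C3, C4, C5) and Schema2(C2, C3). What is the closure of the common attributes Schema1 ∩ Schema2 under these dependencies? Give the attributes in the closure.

Schema1 ∩ Schema2 = {C3}.
C3 → C4 applies, adding C4
Closure: {C3, C4}.

C3, C4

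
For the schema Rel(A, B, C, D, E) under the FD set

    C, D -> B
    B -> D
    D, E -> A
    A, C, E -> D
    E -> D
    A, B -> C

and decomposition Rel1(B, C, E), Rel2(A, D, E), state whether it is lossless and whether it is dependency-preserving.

lossless but not dependency-preserving

Lossless test: (E)⁺ = {A, D, E}, which contains all of one fragment — lossless.
Dependency preservation: the restricted closure of {C, D} across the fragments never reaches {B}, so C, D → B cannot be enforced without a join — not preserved.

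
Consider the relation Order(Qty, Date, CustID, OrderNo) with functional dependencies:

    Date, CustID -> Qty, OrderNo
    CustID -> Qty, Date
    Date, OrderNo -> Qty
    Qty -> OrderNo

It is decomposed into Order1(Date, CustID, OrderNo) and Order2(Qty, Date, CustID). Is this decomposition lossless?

Common attributes: Order1 ∩ Order2 = {Date, CustID}.
Closure of {Date, CustID}: Date, CustID → Qty, OrderNo applies, adding Qty, OrderNo. So (Date, CustID)⁺ = {Qty, Date, CustID, OrderNo}.
This closure contains every attribute of Order1, so Order1 ∩ Order2 → Order1. The join is lossless.

Yes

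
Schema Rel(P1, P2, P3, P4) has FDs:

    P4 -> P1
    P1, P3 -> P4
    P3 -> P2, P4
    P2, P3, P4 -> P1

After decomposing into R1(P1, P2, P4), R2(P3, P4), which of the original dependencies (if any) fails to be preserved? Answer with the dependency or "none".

Check P3 → P2, P4: no single fragment contains all of {P2, P3, P4}, and the restricted closure of {P3} across the fragments never reaches {P2, P4}.
P4 → P1 is preserved.
P1, P3 → P4 is preserved.
P2, P3, P4 → P1 is preserved.

P3 -> P2, P4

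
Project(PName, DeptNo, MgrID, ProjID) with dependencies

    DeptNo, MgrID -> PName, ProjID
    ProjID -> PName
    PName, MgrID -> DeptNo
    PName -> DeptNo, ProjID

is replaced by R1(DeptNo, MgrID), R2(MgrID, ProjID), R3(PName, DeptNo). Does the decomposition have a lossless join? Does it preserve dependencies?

Lossless test (chase): applying each FD to every pair of rows produces no changes in the tableau, so no row becomes fully distinguished — the join is lossy.
Dependency preservation: the restricted closure of {DeptNo, MgrID} across the fragments never reaches {PName, ProjID}, so DeptNo, MgrID → PName, ProjID cannot be enforced without a join — not preserved.

lossy and not dependency-preserving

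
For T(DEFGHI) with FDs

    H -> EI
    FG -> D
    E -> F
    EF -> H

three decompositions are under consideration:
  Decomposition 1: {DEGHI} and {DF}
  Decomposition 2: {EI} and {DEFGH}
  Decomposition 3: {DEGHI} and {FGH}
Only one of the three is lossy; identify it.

Decomposition 1: common = {D}, closure = {D} → lossy.
Decomposition 2: common = {E}, closure = {EFHI} → lossless.
Decomposition 3: common = {GH}, closure = {DEFGHI} → lossless.

Decomposition 1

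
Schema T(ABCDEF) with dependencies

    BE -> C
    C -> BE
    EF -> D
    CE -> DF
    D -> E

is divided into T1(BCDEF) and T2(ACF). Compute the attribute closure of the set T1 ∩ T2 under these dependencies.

BCDEF

T1 ∩ T2 = {CF}.
C → BE applies, adding BE
EF → D applies, adding D
Closure: {BCDEF}.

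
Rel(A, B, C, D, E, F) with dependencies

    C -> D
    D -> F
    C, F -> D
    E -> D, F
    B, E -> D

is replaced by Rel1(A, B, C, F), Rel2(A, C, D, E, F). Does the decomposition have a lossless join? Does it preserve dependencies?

Lossless test: (A, C, F)⁺ = {A, C, D, F}, which is a superkey of neither fragment — lossy.
Dependency preservation: B, E → D is not contained in any single fragment, but the restricted closure of its left-hand side across the fragments still reaches the right-hand side; the remaining FDs each lie inside some fragment. All dependencies are preserved.

lossy but dependency-preserving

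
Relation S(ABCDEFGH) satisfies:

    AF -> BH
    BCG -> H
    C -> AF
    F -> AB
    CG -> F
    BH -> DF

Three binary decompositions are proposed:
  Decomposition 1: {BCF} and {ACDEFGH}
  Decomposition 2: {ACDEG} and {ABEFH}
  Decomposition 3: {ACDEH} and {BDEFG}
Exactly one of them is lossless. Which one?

Decomposition 1: common = {CF}, closure = {ABCDFH} → lossless.
Decomposition 2: common = {AE}, closure = {AE} → lossy.
Decomposition 3: common = {DE}, closure = {DE} → lossy.

Decomposition 1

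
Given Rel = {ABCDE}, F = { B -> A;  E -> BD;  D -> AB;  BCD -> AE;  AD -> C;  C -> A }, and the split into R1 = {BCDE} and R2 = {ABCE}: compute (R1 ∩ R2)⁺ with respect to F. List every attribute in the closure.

R1 ∩ R2 = {BCE}.
B → A applies, adding A
E → BD applies, adding D
Closure: {ABCDE}.

ABCDE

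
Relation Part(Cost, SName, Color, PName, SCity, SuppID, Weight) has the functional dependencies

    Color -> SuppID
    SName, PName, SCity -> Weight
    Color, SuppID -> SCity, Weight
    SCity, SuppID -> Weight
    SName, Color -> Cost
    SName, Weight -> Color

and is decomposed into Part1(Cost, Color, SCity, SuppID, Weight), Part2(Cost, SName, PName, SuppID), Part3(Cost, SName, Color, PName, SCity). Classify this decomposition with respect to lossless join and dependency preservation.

lossless but not dependency-preserving

Lossless test (chase): Rows 1 and 3 agree on Color; apply Color→SuppID and equate their SuppID entries. Rows 1 and 3 agree on Color, SuppID; apply Color, SuppID→SCity, Weight and equate their SCity, Weight entries. Row 3 is now all distinguished symbols — the join is lossless.
Dependency preservation: the restricted closure of {SName, Weight} across the fragments never reaches {Color}, so SName, Weight → Color cannot be enforced without a join — not preserved.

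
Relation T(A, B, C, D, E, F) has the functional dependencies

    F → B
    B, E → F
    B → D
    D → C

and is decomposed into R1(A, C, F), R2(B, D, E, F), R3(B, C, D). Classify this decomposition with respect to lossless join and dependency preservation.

Lossless test (chase): Rows 1 and 2 agree on F; apply F→B and equate their B entries. Rows 1 and 2 agree on B; apply B→D and equate their D entries. Rows 1 and 2 agree on D; apply D→C and equate their C entries. No row becomes fully distinguished — the join is lossy.
Dependency preservation: every FD's attributes lie within a single fragment, so each can be enforced locally — preserved.

lossy but dependency-preserving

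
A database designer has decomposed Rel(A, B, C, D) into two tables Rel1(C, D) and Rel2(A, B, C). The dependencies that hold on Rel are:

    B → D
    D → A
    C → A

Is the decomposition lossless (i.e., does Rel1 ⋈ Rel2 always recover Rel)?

No

Common attributes: Rel1 ∩ Rel2 = {C}.
Closure of {C}: C → A applies, adding A. So (C)⁺ = {A, C}.
The closure contains neither all of Rel1 = {C, D} nor all of Rel2 = {A, B, C}, so the common attributes are not a superkey of either fragment. The join is lossy.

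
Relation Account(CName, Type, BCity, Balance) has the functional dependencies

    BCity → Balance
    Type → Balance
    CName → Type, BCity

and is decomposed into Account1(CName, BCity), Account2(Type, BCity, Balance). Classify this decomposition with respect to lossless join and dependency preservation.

lossy and not dependency-preserving

Lossless test: (BCity)⁺ = {BCity, Balance}, which is a superkey of neither fragment — lossy.
Dependency preservation: the restricted closure of {CName} across the fragments never reaches {Type, BCity}, so CName → Type, BCity cannot be enforced without a join — not preserved.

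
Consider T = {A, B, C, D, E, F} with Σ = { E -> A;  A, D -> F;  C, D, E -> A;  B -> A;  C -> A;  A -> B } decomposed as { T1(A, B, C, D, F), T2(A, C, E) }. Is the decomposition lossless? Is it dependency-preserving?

Lossless test: (A, C)⁺ = {A, B, C}, which is a superkey of neither fragment — lossy.
Dependency preservation: C, D, E → A is not contained in any single fragment, but the restricted closure of its left-hand side across the fragments still reaches the right-hand side; the remaining FDs each lie inside some fragment. All dependencies are preserved.

lossy but dependency-preserving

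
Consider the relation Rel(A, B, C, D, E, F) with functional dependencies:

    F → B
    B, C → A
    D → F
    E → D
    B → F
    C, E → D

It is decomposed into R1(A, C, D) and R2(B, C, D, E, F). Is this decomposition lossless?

Yes

Common attributes: R1 ∩ R2 = {C, D}.
Closure of {C, D}: D → F applies, adding F; F → B applies, adding B; B, C → A applies, adding A. So (C, D)⁺ = {A, B, C, D, F}.
This closure contains every attribute of R1, so R1 ∩ R2 → R1. The join is lossless.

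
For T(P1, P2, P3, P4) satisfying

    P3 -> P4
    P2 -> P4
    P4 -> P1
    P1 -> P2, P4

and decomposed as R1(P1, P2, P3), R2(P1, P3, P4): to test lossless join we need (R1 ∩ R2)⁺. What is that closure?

R1 ∩ R2 = {P1, P3}.
P3 → P4 applies, adding P4
P1 → P2, P4 applies, adding P2
Closure: {P1, P2, P3, P4}.

P1, P2, P3, P4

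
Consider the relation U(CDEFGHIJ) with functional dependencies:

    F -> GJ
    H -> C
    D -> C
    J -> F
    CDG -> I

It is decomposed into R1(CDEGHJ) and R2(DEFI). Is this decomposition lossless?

No

Common attributes: R1 ∩ R2 = {DE}.
Closure of {DE}: D → C applies, adding C. So (DE)⁺ = {CDE}.
The closure contains neither all of R1 = {CDEGHJ} nor all of R2 = {DEFI}, so the common attributes are not a superkey of either fragment. The join is lossy.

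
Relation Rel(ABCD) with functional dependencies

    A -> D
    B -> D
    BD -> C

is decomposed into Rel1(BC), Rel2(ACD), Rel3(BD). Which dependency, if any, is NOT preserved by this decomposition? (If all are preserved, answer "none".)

none

A → D lies within Rel2.
B → D lies within Rel3.
BD → C: restricted closure across fragments reaches C.
Every dependency is enforceable on the fragments, so the decomposition is dependency-preserving.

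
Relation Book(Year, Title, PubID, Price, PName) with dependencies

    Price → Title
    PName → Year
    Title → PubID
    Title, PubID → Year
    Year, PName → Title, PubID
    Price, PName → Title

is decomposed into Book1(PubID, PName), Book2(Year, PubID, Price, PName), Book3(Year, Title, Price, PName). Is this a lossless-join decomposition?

Yes

Chase test. Columns are Year, Title, PubID, Price, PName; row i has aⱼ where attribute j ∈ Booki, else bᵢⱼ.
Initial tableau (one row per fragment):
  row 1: b11 b12 a3 b14 a5
  row 2: a1 b22 a3 a4 a5
  row 3: a1 a2 b33 a4 a5
Rows 2 and 3 agree on Price; apply Price→Title and equate their Title entries.
Rows 1 and 2 agree on PName; apply PName→Year and equate their Year entries.
Rows 2 and 3 agree on Title; apply Title→PubID and equate their PubID entries.
Rows 1 and 2 agree on Year, PName; apply Year, PName→Title, PubID and equate their Title, PubID entries.
Row 2 is now all distinguished symbols — the join is lossless.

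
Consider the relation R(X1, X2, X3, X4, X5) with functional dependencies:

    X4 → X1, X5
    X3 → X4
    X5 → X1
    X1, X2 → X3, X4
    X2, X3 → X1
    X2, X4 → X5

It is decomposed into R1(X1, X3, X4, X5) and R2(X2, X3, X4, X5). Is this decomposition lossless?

Yes

Common attributes: R1 ∩ R2 = {X3, X4, X5}.
Closure of {X3, X4, X5}: X4 → X1, X5 applies, adding X1. So (X3, X4, X5)⁺ = {X1, X3, X4, X5}.
This closure contains every attribute of R1, so R1 ∩ R2 → R1. The join is lossless.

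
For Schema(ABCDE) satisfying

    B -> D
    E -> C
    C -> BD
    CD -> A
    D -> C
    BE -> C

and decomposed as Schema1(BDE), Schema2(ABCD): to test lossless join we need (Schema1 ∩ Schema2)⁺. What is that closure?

ABCD

Schema1 ∩ Schema2 = {BD}.
D → C applies, adding C
CD → A applies, adding A
Closure: {ABCD}.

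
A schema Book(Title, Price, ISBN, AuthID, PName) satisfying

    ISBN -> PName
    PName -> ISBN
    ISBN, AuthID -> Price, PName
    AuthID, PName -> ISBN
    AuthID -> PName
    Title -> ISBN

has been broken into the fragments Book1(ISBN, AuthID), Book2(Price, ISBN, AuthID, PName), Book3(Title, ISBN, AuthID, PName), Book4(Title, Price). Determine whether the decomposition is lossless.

Chase test. Columns are Title, Price, ISBN, AuthID, PName; row i has aⱼ where attribute j ∈ Booki, else bᵢⱼ.
Initial tableau (one row per fragment):
  row 1: b11 b12 a3 a4 b15
  row 2: b21 a2 a3 a4 a5
  row 3: a1 b32 a3 a4 a5
  row 4: a1 a2 b43 b44 b45
Rows 1 and 2 agree on ISBN; apply ISBN→PName and equate their PName entries.
Rows 1 and 2 agree on ISBN, AuthID; apply ISBN, AuthID→Price, PName and equate their Price, PName entries.
Rows 1 and 3 agree on ISBN, AuthID; apply ISBN, AuthID→Price, PName and equate their Price, PName entries.
Rows 3 and 4 agree on Title; apply Title→ISBN and equate their ISBN entries.
Rows 1 and 4 agree on ISBN; apply ISBN→PName and equate their PName entries.
Row 3 is now all distinguished symbols — the join is lossless.

Yes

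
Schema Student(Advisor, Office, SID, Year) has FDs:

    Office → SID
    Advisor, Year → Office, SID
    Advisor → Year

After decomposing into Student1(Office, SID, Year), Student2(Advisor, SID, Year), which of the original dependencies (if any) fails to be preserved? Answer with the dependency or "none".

Check Advisor, Year → Office, SID: no single fragment contains all of {Advisor, Office, SID, Year}, and the restricted closure of {Advisor, Year} across the fragments never reaches {Office, SID}.
Office → SID is preserved.
Advisor → Year is preserved.

Advisor, Year → Office, SID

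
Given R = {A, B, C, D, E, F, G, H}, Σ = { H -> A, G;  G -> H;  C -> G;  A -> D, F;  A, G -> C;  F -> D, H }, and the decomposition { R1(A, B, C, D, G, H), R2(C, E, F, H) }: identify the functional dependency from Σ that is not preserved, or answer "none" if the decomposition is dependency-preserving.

H → A, G lies within R1.
G → H lies within R1.
C → G lies within R1.
A → D, F: restricted closure across fragments reaches D, F.
A, G → C lies within R1.
F → D, H: restricted closure across fragments reaches D, H.
Every dependency is enforceable on the fragments, so the decomposition is dependency-preserving.

none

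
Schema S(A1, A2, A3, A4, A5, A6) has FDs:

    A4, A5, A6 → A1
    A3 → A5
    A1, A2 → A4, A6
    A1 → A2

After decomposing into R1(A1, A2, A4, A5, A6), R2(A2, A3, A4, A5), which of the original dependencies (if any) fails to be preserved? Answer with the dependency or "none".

A4, A5, A6 → A1 lies within R1.
A3 → A5 lies within R2.
A1, A2 → A4, A6 lies within R1.
A1 → A2 lies within R1.
Every dependency is enforceable on the fragments, so the decomposition is dependency-preserving.

none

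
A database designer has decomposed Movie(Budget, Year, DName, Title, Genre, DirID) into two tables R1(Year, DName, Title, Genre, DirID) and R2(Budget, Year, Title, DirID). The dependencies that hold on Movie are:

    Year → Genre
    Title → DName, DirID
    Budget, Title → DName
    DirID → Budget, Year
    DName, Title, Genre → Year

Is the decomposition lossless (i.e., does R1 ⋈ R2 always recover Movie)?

Yes

Common attributes: R1 ∩ R2 = {Year, Title, DirID}.
Closure of {Year, Title, DirID}: Year → Genre applies, adding Genre; Title → DName, DirID applies, adding DName; DirID → Budget, Year applies, adding Budget. So (Year, Title, DirID)⁺ = {Budget, Year, DName, Title, Genre, DirID}.
This closure contains every attribute of R1, so R1 ∩ R2 → R1. The join is lossless.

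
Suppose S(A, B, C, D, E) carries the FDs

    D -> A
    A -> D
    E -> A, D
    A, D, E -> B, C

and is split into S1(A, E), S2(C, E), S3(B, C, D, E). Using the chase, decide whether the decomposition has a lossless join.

Chase test. Columns are A, B, C, D, E; row i has aⱼ where attribute j ∈ Si, else bᵢⱼ.
Initial tableau (one row per fragment):
  row 1: a1 b12 b13 b14 a5
  row 2: b21 b22 a3 b24 a5
  row 3: b31 a2 a3 a4 a5
Rows 1 and 2 agree on E; apply E→A, D and equate their A, D entries.
Rows 1 and 3 agree on E; apply E→A, D and equate their A, D entries.
Rows 1 and 2 agree on A, D, E; apply A, D, E→B, C and equate their B, C entries.
Rows 1 and 3 agree on A, D, E; apply A, D, E→B, C and equate their B, C entries.
Row 1 is now all distinguished symbols — the join is lossless.

Yes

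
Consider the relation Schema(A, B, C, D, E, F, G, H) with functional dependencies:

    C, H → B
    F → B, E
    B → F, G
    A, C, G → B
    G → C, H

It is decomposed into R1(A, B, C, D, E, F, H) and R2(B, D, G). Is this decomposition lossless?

Common attributes: R1 ∩ R2 = {B, D}.
Closure of {B, D}: B → F, G applies, adding F, G; G → C, H applies, adding C, H; F → B, E applies, adding E. So (B, D)⁺ = {B, C, D, E, F, G, H}.
This closure contains every attribute of R2, so R1 ∩ R2 → R2. The join is lossless.

Yes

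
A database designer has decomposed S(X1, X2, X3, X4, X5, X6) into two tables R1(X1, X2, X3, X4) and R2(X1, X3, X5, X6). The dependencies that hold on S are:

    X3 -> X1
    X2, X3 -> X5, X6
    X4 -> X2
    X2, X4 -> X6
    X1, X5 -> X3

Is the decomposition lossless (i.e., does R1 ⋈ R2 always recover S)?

No

Common attributes: R1 ∩ R2 = {X1, X3}.
No dependency enlarges {X1, X3}, so (X1, X3)⁺ = {X1, X3}.
The closure contains neither all of R1 = {X1, X2, X3, X4} nor all of R2 = {X1, X3, X5, X6}, so the common attributes are not a superkey of either fragment. The join is lossy.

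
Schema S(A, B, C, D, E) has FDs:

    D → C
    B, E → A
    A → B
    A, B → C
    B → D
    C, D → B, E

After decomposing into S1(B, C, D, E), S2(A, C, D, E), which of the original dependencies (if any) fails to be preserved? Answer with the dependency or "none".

D → C lies within S1.
B, E → A: restricted closure across fragments reaches A.
A → B: restricted closure across fragments reaches B.
A, B → C: restricted closure across fragments reaches C.
B → D lies within S1.
C, D → B, E lies within S1.
Every dependency is enforceable on the fragments, so the decomposition is dependency-preserving.

none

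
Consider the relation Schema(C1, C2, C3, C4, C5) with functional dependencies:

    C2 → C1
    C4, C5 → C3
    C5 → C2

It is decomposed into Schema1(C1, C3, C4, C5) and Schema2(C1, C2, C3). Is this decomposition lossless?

No

Common attributes: Schema1 ∩ Schema2 = {C1, C3}.
No dependency enlarges {C1, C3}, so (C1, C3)⁺ = {C1, C3}.
The closure contains neither all of Schema1 = {C1, C3, C4, C5} nor all of Schema2 = {C1, C2, C3}, so the common attributes are not a superkey of either fragment. The join is lossy.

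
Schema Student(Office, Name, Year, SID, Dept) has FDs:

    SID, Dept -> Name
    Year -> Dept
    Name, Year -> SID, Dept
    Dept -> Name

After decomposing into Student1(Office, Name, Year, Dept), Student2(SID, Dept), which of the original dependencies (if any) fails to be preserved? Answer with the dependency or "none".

Check Name, Year → SID, Dept: no single fragment contains all of {Name, Year, SID, Dept}, and the restricted closure of {Name, Year} across the fragments never reaches {SID, Dept}.
SID, Dept → Name is preserved.
Year → Dept is preserved.
Dept → Name is preserved.

Name, Year -> SID, Dept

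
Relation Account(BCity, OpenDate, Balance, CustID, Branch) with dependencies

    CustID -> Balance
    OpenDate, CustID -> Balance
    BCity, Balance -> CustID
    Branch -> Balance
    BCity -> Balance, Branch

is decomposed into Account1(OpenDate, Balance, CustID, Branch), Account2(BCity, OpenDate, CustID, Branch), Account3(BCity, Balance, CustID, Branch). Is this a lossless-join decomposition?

Yes

Chase test. Columns are BCity, OpenDate, Balance, CustID, Branch; row i has aⱼ where attribute j ∈ Accounti, else bᵢⱼ.
Initial tableau (one row per fragment):
  row 1: b11 a2 a3 a4 a5
  row 2: a1 a2 b23 a4 a5
  row 3: a1 b32 a3 a4 a5
Rows 1 and 2 agree on CustID; apply CustID→Balance and equate their Balance entries.
Row 2 is now all distinguished symbols — the join is lossless.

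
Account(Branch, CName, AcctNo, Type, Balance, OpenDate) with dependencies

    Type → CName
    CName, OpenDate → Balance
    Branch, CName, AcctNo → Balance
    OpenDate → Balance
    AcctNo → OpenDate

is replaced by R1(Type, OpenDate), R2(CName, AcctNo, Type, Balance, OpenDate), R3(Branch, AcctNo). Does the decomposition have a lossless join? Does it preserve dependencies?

Lossless test (chase): Rows 1 and 2 agree on Type; apply Type→CName and equate their CName entries. Rows 1 and 2 agree on CName, OpenDate; apply CName, OpenDate→Balance and equate their Balance entries. Rows 2 and 3 agree on AcctNo; apply AcctNo→OpenDate and equate their OpenDate entries. Rows 1 and 3 agree on OpenDate; apply OpenDate→Balance and equate their Balance entries. No row becomes fully distinguished — the join is lossy.
Dependency preservation: Branch, CName, AcctNo → Balance is not contained in any single fragment, but the restricted closure of its left-hand side across the fragments still reaches the right-hand side; the remaining FDs each lie inside some fragment. All dependencies are preserved.

lossy but dependency-preserving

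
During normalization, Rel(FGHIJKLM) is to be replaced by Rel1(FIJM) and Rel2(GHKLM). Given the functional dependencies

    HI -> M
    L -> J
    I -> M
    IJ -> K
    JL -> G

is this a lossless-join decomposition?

Common attributes: Rel1 ∩ Rel2 = {M}.
No dependency enlarges {M}, so (M)⁺ = {M}.
The closure contains neither all of Rel1 = {FIJM} nor all of Rel2 = {GHKLM}, so the common attributes are not a superkey of either fragment. The join is lossy.

No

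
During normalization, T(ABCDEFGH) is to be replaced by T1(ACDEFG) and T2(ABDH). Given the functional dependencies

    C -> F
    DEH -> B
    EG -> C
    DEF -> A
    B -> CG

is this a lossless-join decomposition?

No

Common attributes: T1 ∩ T2 = {AD}.
No dependency enlarges {AD}, so (AD)⁺ = {AD}.
The closure contains neither all of T1 = {ACDEFG} nor all of T2 = {ABDH}, so the common attributes are not a superkey of either fragment. The join is lossy.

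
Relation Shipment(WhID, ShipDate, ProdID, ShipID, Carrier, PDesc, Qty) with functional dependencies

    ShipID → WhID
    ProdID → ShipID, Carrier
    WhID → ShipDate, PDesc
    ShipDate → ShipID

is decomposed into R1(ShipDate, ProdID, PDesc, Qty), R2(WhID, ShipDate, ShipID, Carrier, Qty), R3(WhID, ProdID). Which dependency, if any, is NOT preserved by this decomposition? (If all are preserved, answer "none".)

ProdID → ShipID, Carrier

Check ProdID → ShipID, Carrier: no single fragment contains all of {ProdID, ShipID, Carrier}, and the restricted closure of {ProdID} across the fragments never reaches {ShipID, Carrier}.
ShipID → WhID is preserved.
WhID → ShipDate, PDesc is preserved.
ShipDate → ShipID is preserved.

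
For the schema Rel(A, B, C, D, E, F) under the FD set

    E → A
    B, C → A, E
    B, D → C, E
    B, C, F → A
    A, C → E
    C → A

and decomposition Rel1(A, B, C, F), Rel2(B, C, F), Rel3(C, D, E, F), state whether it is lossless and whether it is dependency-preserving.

lossy and not dependency-preserving

Lossless test (chase): Rows 1 and 2 agree on B, C; apply B, C→A, E and equate their A, E entries. Rows 1 and 3 agree on C; apply C→A and equate their A entries. Rows 1 and 3 agree on A, C; apply A, C→E and equate their E entries. No row becomes fully distinguished — the join is lossy.
Dependency preservation: the restricted closure of {E} across the fragments never reaches {A}, so E → A cannot be enforced without a join — not preserved.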